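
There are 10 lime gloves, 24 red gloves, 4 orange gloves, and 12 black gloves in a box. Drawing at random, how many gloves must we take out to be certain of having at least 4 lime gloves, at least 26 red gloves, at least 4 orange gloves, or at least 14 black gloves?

43

The worst case stops just short of every target: 3 lime, all 24 red, 3 orange, all 12 black — 3 + 24 + 3 + 12 = 42 gloves.
One more glove must push some color to its target, so 42 + 1 = 43.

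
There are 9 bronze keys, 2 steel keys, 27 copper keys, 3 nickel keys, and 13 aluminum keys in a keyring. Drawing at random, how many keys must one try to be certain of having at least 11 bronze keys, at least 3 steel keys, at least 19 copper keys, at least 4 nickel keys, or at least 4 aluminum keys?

36

The worst case stops just short of every target: all 9 bronze, 2 steel, 18 copper, 3 nickel, 3 aluminum — 9 + 2 + 18 + 3 + 3 = 35 keys.
One more key must push some type to its target, so 35 + 1 = 36.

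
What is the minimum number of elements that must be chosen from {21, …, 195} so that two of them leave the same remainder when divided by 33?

Group the integers by remainder mod 33; there are 33 residue classes, each nonempty in this range.
Choosing one from each class (33 integers) avoids any shared remainder.
One more choice must repeat a class, so two differ by a multiple of 33. Hence 33 + 1 = 34.

34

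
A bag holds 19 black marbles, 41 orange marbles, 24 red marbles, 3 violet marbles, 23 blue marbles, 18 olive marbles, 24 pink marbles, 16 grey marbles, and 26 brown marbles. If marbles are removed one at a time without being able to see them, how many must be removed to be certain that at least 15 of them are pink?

The worst case draws every non-pink marble first: 19 + 41 + 24 + 3 + 23 + 18 + 16 + 26 = 170.
The next 15 draws are then forced to be pink, giving 170 + 15 = 185.

185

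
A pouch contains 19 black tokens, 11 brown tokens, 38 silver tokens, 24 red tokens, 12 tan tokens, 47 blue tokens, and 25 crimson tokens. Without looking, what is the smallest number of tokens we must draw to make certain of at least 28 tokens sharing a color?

Treat the 7 colors as pigeonholes.
In the worst case we take at most 27 of each color, but all 19 black, all 11 brown, all 24 red, all 12 tan, and all 25 crimson (fewer than 27), giving 19 + 11 + 27 + 24 + 12 + 27 + 25 = 145.
One more token then forces some color to 28, so 145 + 1 = 146.

146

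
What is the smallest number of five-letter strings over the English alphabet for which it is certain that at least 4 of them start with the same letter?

79

There are 26 possible first letters acting as pigeonholes.
With 26 × 3 = 78 five-letter strings over the English alphabet we could place exactly 3 in each, with no class reaching 4.
One more forces some class to hold 4, so 78 + 1 = 79.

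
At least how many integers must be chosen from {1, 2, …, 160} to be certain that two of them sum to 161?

Partition {1, …, 160} into 80 pairs: {1,160}, {2,159}, …, {80,81}.
Choosing 80 integers — say the integers 1 through 80 — takes one from each pair and avoids the property.
Choosing 81 forces two into the same pair by pigeonhole, and those sum to 161. So 81.

81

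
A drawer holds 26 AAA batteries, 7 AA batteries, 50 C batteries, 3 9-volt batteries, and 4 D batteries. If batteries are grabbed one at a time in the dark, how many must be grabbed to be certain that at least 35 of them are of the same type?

75

Treat the 5 types as pigeonholes.
In the worst case we take at most 34 of each type, but all 26 AAA, all 7 AA, all 3 9-volt, and all 4 D (fewer than 34), giving 26 + 7 + 34 + 3 + 4 = 74.
One more battery then forces some type to 35, so 74 + 1 = 75.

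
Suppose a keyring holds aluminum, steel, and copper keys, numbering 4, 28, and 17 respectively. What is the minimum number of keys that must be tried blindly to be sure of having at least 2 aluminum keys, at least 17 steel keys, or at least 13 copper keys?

The worst case stops just short of every target: 1 aluminum, 16 steel, 12 copper — 1 + 16 + 12 = 29 keys.
One more key must push some type to its target, so 29 + 1 = 30.

30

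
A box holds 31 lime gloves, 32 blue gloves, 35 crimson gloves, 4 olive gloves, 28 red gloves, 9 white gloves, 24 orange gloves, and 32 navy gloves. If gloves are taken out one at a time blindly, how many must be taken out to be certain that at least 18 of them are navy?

181

The worst case draws every non-navy glove first: 31 + 32 + 35 + 4 + 28 + 9 + 24 = 163.
The next 18 draws are then forced to be navy, giving 163 + 18 = 181.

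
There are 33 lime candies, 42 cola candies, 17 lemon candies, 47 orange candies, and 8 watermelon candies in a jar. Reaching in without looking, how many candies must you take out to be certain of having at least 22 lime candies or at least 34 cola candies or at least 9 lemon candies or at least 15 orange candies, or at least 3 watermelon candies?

79

The worst case stops just short of every target: 21 lime, 33 cola, 8 lemon, 14 orange, 2 watermelon — 21 + 33 + 8 + 14 + 2 = 78 candies.
One more candy must push some flavor to its target, so 78 + 1 = 79.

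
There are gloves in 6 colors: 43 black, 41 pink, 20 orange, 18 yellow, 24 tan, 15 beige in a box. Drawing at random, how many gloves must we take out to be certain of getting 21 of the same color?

Treat the 6 colors as pigeonholes.
In the worst case we take at most 20 of each color, but all 18 yellow and all 15 beige (fewer than 20), giving 20 + 20 + 20 + 18 + 20 + 15 = 113.
One more glove then forces some color to 21, so 113 + 1 = 114.

114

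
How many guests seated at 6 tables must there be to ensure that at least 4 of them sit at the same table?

19

There are 6 tables acting as pigeonholes.
With 6 × 3 = 18 guests we could place exactly 3 in each, with no class reaching 4.
One more forces some class to hold 4, so 18 + 1 = 19.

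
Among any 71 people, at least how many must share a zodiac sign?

If each of the 12 zodiac signs held at most 5, the total would be at most 12 × 5 = 60 < 71, a contradiction.
So at least one holds ⌈71/12⌉ = 6.

6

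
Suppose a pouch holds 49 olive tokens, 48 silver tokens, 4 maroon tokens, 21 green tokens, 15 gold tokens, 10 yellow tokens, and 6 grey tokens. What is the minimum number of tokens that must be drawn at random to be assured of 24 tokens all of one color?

103

Treat the 7 colors as pigeonholes.
In the worst case we take at most 23 of each color, but all 4 maroon, all 21 green, all 15 gold, all 10 yellow, and all 6 grey (fewer than 23), giving 23 + 23 + 4 + 21 + 15 + 10 + 6 = 102.
One more token then forces some color to 24, so 102 + 1 = 103.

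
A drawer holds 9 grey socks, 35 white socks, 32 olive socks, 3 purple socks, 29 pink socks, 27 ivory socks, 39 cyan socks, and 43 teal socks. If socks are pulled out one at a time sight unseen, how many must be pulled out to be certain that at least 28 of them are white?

210

The worst case draws every non-white sock first: 9 + 32 + 3 + 29 + 27 + 39 + 43 = 182.
The next 28 draws are then forced to be white, giving 182 + 28 = 210.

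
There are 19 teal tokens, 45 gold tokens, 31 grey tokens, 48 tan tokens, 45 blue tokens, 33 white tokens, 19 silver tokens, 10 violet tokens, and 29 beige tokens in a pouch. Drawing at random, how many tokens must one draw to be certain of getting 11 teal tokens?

The worst case draws every non-teal token first: 45 + 31 + 48 + 45 + 33 + 19 + 10 + 29 = 260.
The next 11 draws are then forced to be teal, giving 260 + 11 = 271.

271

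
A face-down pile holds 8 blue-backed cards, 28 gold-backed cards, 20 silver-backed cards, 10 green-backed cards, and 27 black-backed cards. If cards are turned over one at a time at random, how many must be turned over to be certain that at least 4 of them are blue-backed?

The worst case draws every non-blue-backed card first: 28 + 20 + 10 + 27 = 85.
The next 4 draws are then forced to be blue-backed, giving 85 + 4 = 89.

89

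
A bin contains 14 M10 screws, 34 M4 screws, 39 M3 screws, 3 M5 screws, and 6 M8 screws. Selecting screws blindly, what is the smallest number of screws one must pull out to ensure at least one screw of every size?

The hardest size to obtain is M5: we could draw every other screw first — 96 − 3 = 93 screws — without a single M5 one.
The next draw must be M5, so 93 + 1 = 94.

94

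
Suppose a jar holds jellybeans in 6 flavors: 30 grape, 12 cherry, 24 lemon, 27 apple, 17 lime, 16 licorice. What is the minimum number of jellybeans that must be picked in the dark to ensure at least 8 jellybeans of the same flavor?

The worst case takes 7 jellybeans of each flavor without reaching 8 of any: 6 × 7 = 42.
The next jellybean must bring some flavor to 8, so 42 + 1 = 43.

43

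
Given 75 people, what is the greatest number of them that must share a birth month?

The 75 people fall into 12 months of the year.
If each of the 12 months of the year held at most 6, the total would be at most 12 × 6 = 72 < 75, a contradiction.
So at least one holds ⌈75/12⌉ = 7.

7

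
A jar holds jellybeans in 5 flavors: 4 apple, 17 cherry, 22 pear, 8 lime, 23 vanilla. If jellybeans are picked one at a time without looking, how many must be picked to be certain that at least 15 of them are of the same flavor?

55

Treat the 5 flavors as pigeonholes.
In the worst case we take at most 14 of each flavor, but all 4 apple and all 8 lime (fewer than 14), giving 4 + 14 + 14 + 8 + 14 = 54.
One more jellybean then forces some flavor to 15, so 54 + 1 = 55.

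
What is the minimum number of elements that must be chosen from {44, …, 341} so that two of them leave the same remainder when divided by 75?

Group the integers by remainder mod 75; there are 75 residue classes, each nonempty in this range.
Choosing one from each class (75 integers) avoids any shared remainder.
One more choice must repeat a class, so two differ by a multiple of 75. Hence 75 + 1 = 76.

76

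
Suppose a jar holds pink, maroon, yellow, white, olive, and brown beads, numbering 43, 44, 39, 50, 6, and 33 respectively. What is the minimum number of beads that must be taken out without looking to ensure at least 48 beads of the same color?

213

In the worst case we take at most 47 of each color, but all 43 pink, all 44 maroon, all 39 yellow, all 6 olive, and all 33 brown (fewer than 47), giving 43 + 44 + 39 + 47 + 6 + 33 = 212.
One more bead then forces some color to 48, so 212 + 1 = 213.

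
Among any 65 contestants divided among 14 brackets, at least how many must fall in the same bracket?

The 65 contestants fall into 14 brackets.
If each of the 14 brackets held at most 4, the total would be at most 14 × 4 = 56 < 65, a contradiction.
So at least one holds ⌈65/14⌉ = 5.

5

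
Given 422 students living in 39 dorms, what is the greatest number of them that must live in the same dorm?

If each of the 39 dorms held at most 10, the total would be at most 39 × 10 = 390 < 422, a contradiction.
So at least one holds ⌈422/39⌉ = 11.

11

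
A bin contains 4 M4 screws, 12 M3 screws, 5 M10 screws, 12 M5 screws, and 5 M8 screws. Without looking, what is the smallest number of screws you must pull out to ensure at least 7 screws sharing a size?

Treat the 5 sizes as pigeonholes.
In the worst case we take at most 6 of each size, but all 4 M4, all 5 M10, and all 5 M8 (fewer than 6), giving 4 + 6 + 5 + 6 + 5 = 26.
One more screw then forces some size to 7, so 26 + 1 = 27.

27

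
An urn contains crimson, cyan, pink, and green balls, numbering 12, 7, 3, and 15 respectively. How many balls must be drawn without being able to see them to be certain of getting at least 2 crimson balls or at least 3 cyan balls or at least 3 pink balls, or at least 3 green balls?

8

The worst case stops just short of every target: 1 crimson, 2 cyan, 2 pink, 2 green — 1 + 2 + 2 + 2 = 7 balls.
One more ball must push some color to its target, so 7 + 1 = 8.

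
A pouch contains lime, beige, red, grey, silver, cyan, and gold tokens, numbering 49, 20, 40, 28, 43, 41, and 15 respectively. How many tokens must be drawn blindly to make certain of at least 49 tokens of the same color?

In the worst case we take at most 48 of each color, but all 20 beige, all 40 red, all 28 grey, all 43 silver, all 41 cyan, and all 15 gold (fewer than 48), giving 48 + 20 + 40 + 28 + 43 + 41 + 15 = 235.
One more token then forces some color to 49, so 235 + 1 = 236.

236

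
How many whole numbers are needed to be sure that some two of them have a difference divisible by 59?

Two integers differ by a multiple of 59 exactly when they share a remainder mod 59.
There are 59 residue classes mod 59, so 59 integers can all lie in distinct classes.
One more integer must repeat a residue, giving a difference divisible by 59. So n = 59 + 1 = 60.

60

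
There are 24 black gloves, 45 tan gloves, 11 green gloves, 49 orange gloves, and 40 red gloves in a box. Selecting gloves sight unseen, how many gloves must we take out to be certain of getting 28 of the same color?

117

Treat the 5 colors as pigeonholes.
In the worst case we take at most 27 of each color, but all 24 black and all 11 green (fewer than 27), giving 24 + 27 + 11 + 27 + 27 = 116.
One more glove then forces some color to 28, so 116 + 1 = 117.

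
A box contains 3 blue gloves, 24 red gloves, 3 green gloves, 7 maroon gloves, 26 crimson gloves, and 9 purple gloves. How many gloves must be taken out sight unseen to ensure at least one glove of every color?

70

The hardest color to obtain is blue: we could draw every other glove first — 72 − 3 = 69 gloves — without a single blue one.
The next draw must be blue, so 69 + 1 = 70.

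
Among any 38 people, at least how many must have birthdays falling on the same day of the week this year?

6

If each of the 7 days of the week held at most 5, the total would be at most 7 × 5 = 35 < 38, a contradiction.
So at least one holds ⌈38/7⌉ = 6.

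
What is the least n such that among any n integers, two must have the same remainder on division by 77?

78

Use the pigeonhole principle on residue classes: two integers differ by a multiple of 77 exactly when they share a remainder mod 77.
There are 77 residue classes mod 77, so 77 integers can all lie in distinct classes.
One more integer must repeat a residue, giving a difference divisible by 77. So n = 77 + 1 = 78.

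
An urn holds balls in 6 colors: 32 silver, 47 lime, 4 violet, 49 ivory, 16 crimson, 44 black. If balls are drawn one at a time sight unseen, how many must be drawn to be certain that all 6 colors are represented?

189

The hardest color to obtain is violet: we could draw every other ball first — 192 − 4 = 188 balls — without a single violet one.
The next draw must be violet, so 188 + 1 = 189.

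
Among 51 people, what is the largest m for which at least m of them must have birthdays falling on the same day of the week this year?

The 51 people fall into 7 days of the week.
If each of the 7 days of the week held at most 7, the total would be at most 7 × 7 = 49 < 51, a contradiction.
So at least one holds ⌈51/7⌉ = 8.

8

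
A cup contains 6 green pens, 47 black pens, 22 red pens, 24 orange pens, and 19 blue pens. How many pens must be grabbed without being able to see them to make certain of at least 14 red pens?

To avoid red pens as long as possible, exhaust the other 4 ink colors first.
The worst case draws every non-red pen first: 6 + 47 + 24 + 19 = 96.
The next 14 draws are then forced to be red, giving 96 + 14 = 110.

110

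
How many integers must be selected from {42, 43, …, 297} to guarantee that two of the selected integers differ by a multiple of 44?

45

Use the pigeonhole principle on residue classes: group the integers by remainder mod 44; there are 44 residue classes, each nonempty in this range.
Choosing one from each class (44 integers) avoids any shared remainder.
One more choice must repeat a class, so two differ by a multiple of 44. Hence 44 + 1 = 45.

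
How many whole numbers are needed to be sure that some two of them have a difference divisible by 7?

Two integers differ by a multiple of 7 exactly when they share a remainder mod 7.
There are 7 residue classes mod 7, so 7 integers can all lie in distinct classes.
One more integer must repeat a residue, giving a difference divisible by 7. So n = 7 + 1 = 8.

8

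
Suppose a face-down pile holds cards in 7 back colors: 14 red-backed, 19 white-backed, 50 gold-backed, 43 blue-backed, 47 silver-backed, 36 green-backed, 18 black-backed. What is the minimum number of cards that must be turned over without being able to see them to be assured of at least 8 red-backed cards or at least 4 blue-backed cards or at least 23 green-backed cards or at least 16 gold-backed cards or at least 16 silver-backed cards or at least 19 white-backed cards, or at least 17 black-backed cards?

97

The worst case stops just short of every target: 7 red-backed, 18 white-backed, 15 gold-backed, 3 blue-backed, 15 silver-backed, 22 green-backed, 16 black-backed — 7 + 18 + 15 + 3 + 15 + 22 + 16 = 96 cards.
One more card must push some back color to its target, so 96 + 1 = 97.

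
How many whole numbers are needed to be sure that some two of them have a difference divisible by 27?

28

Use the pigeonhole principle on residue classes: two integers differ by a multiple of 27 exactly when they share a remainder mod 27.
There are 27 residue classes mod 27, so 27 integers can all lie in distinct classes.
One more integer must repeat a residue, giving a difference divisible by 27. So n = 27 + 1 = 28.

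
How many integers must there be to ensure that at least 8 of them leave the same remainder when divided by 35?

There are 35 residue classes modulo 35 acting as pigeonholes.
With 35 × 7 = 245 integers we could place exactly 7 in each, with no class reaching 8.
One more forces some class to hold 8, so 245 + 1 = 246.

246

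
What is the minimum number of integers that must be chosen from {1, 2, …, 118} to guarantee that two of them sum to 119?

Partition {1, …, 118} into 59 pairs: {1,118}, {2,117}, …, {59,60}.
Choosing 59 integers — say the integers 1 through 59 — takes one from each pair and avoids the property.
Choosing 60 forces two into the same pair by pigeonhole, and those sum to 119. So 60.

60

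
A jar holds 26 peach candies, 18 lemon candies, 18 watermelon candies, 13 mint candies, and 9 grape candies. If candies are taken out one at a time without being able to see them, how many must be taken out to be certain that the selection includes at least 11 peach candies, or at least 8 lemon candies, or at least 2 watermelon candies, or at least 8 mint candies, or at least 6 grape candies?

The worst case stops just short of every target: 10 peach, 7 lemon, 1 watermelon, 7 mint, 5 grape — 10 + 7 + 1 + 7 + 5 = 30 candies.
One more candy must push some flavor to its target, so 30 + 1 = 31.

31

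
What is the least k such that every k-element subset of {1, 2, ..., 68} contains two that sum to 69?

35

Partition {1, …, 68} into 34 pairs: {1,68}, {2,67}, …, {34,35}.
Choosing 34 integers — say the integers 1 through 34 — takes one from each pair and avoids the property.
Choosing 35 forces two into the same pair by pigeonhole, and those sum to 69. So 35.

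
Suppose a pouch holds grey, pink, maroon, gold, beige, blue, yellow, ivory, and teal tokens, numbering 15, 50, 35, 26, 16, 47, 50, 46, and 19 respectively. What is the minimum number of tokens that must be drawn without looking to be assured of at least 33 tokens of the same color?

In the worst case we take at most 32 of each color, but all 15 grey, all 26 gold, all 16 beige, and all 19 teal (fewer than 32), giving 15 + 32 + 32 + 26 + 16 + 32 + 32 + 32 + 19 = 236.
One more token then forces some color to 33, so 236 + 1 = 237.

237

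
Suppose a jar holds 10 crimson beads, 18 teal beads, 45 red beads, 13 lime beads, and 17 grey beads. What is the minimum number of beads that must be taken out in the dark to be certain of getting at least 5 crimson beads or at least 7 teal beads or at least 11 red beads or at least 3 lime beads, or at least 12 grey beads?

34

Each of the 5 colors has its own threshold; avoid all of them simultaneously.
The worst case stops just short of every target: 4 crimson, 6 teal, 10 red, 2 lime, 11 grey — 4 + 6 + 10 + 2 + 11 = 33 beads.
One more bead must push some color to its target, so 33 + 1 = 34.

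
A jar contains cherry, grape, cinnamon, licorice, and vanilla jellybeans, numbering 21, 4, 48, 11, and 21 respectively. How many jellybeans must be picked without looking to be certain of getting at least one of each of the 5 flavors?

The hardest flavor to obtain is grape: we could draw every other jellybean first — 105 − 4 = 101 jellybeans — without a single grape one.
The next draw must be grape, so 101 + 1 = 102.

102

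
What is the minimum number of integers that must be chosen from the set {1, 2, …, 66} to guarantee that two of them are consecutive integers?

34

Partition {1, …, 66} into 33 pairs: {1,2}, {3,4}, …, {65,66}.
Choosing 33 integers — say the 33 even numbers 2, 4, …, 66 — takes one from each pair and avoids the property.
Choosing 34 forces two into the same pair by pigeonhole, and those are consecutive. So 34.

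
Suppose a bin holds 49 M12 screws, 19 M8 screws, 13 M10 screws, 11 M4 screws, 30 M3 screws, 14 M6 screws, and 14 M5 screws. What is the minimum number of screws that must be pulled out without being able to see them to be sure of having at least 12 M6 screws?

148

The worst case draws every non-M6 screw first: 49 + 19 + 13 + 11 + 30 + 14 = 136.
The next 12 draws are then forced to be M6, giving 136 + 12 = 148.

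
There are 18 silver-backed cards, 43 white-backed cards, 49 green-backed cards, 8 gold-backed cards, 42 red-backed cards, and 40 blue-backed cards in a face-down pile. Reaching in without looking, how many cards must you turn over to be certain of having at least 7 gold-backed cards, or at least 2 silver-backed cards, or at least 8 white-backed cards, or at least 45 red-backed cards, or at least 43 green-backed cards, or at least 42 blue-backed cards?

Each of the 6 back colors has its own threshold; avoid all of them simultaneously.
The worst case stops just short of every target: 1 silver-backed, 7 white-backed, 42 green-backed, 6 gold-backed, all 42 red-backed, all 40 blue-backed — 1 + 7 + 42 + 6 + 42 + 40 = 138 cards.
One more card must push some back color to its target, so 138 + 1 = 139.

139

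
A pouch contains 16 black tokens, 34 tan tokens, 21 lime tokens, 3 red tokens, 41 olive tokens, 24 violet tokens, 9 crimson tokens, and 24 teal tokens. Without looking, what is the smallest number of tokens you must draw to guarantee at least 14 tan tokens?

152

The worst case draws every non-tan token first: 16 + 21 + 3 + 41 + 24 + 9 + 24 = 138.
The next 14 draws are then forced to be tan, giving 138 + 14 = 152.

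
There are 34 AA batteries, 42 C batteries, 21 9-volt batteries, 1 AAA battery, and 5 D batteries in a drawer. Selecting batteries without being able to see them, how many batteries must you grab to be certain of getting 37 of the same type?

Treat the 5 types as pigeonholes.
In the worst case we take at most 36 of each type, but all 34 AA, all 21 9-volt, all 1 AAA, and all 5 D (fewer than 36), giving 34 + 36 + 21 + 1 + 5 = 97.
One more battery then forces some type to 37, so 97 + 1 = 98.

98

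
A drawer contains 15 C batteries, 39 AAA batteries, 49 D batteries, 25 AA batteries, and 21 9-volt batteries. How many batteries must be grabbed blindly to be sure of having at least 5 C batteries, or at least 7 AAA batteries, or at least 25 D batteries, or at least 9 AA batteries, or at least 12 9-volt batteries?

The worst case stops just short of every target: 4 C, 6 AAA, 24 D, 8 AA, 11 9-volt — 4 + 6 + 24 + 8 + 11 = 53 batteries.
One more battery must push some type to its target, so 53 + 1 = 54.

54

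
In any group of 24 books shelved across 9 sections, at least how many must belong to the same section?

If each of the 9 sections held at most 2, the total would be at most 9 × 2 = 18 < 24, a contradiction.
So at least one holds ⌈24/9⌉ = 3.

3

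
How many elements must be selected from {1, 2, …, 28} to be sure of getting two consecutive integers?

15

Partition {1, …, 28} into 14 pairs: {1,2}, {3,4}, …, {27,28}.
Choosing 14 integers — say the 14 even numbers 2, 4, …, 28 — takes one from each pair and avoids the property.
Choosing 15 forces two into the same pair by pigeonhole, and those are consecutive. So 15.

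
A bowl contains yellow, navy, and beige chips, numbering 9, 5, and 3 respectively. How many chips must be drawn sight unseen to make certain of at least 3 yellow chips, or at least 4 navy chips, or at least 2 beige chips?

The worst case stops just short of every target: 2 yellow, 3 navy, 1 beige — 2 + 3 + 1 = 6 chips.
One more chip must push some color to its target, so 6 + 1 = 7.

7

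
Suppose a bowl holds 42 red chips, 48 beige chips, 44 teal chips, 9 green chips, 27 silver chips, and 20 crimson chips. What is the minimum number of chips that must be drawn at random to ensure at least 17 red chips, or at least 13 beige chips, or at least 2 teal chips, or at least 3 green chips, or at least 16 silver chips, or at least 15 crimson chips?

61

The worst case stops just short of every target: 16 red, 12 beige, 1 teal, 2 green, 15 silver, 14 crimson — 16 + 12 + 1 + 2 + 15 + 14 = 60 chips.
One more chip must push some color to its target, so 60 + 1 = 61.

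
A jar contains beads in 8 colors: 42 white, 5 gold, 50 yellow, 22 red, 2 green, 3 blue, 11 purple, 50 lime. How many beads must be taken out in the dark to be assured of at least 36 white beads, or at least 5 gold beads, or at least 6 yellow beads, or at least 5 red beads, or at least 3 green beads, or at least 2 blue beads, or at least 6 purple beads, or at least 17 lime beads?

73

The worst case stops just short of every target: 35 white, 4 gold, 5 yellow, 4 red, 2 green, 1 blue, 5 purple, 16 lime — 35 + 4 + 5 + 4 + 2 + 1 + 5 + 16 = 72 beads.
One more bead must push some color to its target, so 72 + 1 = 73.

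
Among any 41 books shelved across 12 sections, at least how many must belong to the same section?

4

The 41 books fall into 12 sections.
If each of the 12 sections held at most 3, the total would be at most 12 × 3 = 36 < 41, a contradiction.
So at least one holds ⌈41/12⌉ = 4.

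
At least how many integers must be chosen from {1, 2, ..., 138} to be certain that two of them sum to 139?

Partition {1, …, 138} into 69 pairs: {1,138}, {2,137}, …, {69,70}.
Choosing 69 integers — say the integers 1 through 69 — takes one from each pair and avoids the property.
Choosing 70 forces two into the same pair by pigeonhole, and those sum to 139. So 70.

70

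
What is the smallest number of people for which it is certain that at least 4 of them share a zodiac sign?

There are 12 zodiac signs acting as pigeonholes.
With 12 × 3 = 36 people we could place exactly 3 in each, with no class reaching 4.
One more forces some class to hold 4, so 36 + 1 = 37.

37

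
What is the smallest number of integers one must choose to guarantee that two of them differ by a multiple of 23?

24

Use the pigeonhole principle on residue classes: two integers differ by a multiple of 23 exactly when they share a remainder mod 23.
There are 23 residue classes mod 23, so 23 integers can all lie in distinct classes.
One more integer must repeat a residue, giving a difference divisible by 23. So n = 23 + 1 = 24.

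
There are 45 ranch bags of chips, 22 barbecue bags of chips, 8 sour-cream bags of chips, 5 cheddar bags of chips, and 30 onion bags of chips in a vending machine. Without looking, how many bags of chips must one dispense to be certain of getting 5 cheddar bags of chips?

110

The worst case draws every non-cheddar bag of chips first: 45 + 22 + 8 + 30 = 105.
The next 5 draws are then forced to be cheddar, giving 105 + 5 = 110.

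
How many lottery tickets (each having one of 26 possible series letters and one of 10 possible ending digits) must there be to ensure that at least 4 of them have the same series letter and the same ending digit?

781

There are 26 × 10 = 260 (series letter, ending digit) combinations acting as pigeonholes.
With 260 × 3 = 780 lottery tickets we could place exactly 3 in each, with no (series letter, ending digit) pair reaching 4.
One more forces some (series letter, ending digit) pair to hold 4, so 780 + 1 = 781.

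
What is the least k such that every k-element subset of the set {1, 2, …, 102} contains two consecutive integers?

Partition {1, …, 102} into 51 pairs: {1,2}, {3,4}, …, {101,102}.
Choosing 51 integers — say the 51 even numbers 2, 4, …, 102 — takes one from each pair and avoids the property.
Choosing 52 forces two into the same pair by pigeonhole, and those are consecutive. So 52.

52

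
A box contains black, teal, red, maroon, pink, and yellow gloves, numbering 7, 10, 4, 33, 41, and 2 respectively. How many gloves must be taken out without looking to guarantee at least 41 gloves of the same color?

97

In the worst case we take at most 40 of each color, but all 7 black, all 10 teal, all 4 red, all 33 maroon, and all 2 yellow (fewer than 40), giving 7 + 10 + 4 + 33 + 40 + 2 = 96.
One more glove then forces some color to 41, so 96 + 1 = 97.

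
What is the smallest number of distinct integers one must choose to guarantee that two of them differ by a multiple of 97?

98

Use the pigeonhole principle on residue classes: two integers differ by a multiple of 97 exactly when they share a remainder mod 97.
There are 97 residue classes mod 97, so 97 integers can all lie in distinct classes.
One more integer must repeat a residue, giving a difference divisible by 97. So n = 97 + 1 = 98.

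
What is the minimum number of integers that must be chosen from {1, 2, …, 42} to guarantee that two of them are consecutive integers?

22

Partition {1, …, 42} into 21 pairs: {1,2}, {3,4}, …, {41,42}.
Choosing 21 integers — say the 21 even numbers 2, 4, …, 42 — takes one from each pair and avoids the property.
Choosing 22 forces two into the same pair by pigeonhole, and those are consecutive. So 22.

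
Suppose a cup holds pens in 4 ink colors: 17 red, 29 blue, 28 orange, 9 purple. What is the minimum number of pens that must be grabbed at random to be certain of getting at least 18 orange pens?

The worst case draws every non-orange pen first: 17 + 29 + 9 = 55.
The next 18 draws are then forced to be orange, giving 55 + 18 = 73.

73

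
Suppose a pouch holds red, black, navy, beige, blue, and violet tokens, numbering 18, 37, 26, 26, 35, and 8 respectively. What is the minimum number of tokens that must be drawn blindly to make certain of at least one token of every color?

143

The hardest color to obtain is violet: we could draw every other token first — 150 − 8 = 142 tokens — without a single violet one.
The next draw must be violet, so 142 + 1 = 143.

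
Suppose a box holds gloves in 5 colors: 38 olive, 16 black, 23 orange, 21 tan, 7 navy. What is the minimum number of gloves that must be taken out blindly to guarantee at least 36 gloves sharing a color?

103

In the worst case we take at most 35 of each color, but all 16 black, all 23 orange, all 21 tan, and all 7 navy (fewer than 35), giving 35 + 16 + 23 + 21 + 7 = 102.
One more glove then forces some color to 36, so 102 + 1 = 103.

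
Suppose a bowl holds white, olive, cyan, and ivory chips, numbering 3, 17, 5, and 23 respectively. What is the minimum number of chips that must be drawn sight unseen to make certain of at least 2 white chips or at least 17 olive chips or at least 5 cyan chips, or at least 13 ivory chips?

The worst case stops just short of every target: 1 white, 16 olive, 4 cyan, 12 ivory — 1 + 16 + 4 + 12 = 33 chips.
One more chip must push some color to its target, so 33 + 1 = 34.

34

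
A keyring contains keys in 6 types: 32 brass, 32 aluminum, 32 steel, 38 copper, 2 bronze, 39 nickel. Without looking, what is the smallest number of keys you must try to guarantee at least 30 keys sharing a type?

Treat the 6 types as pigeonholes.
In the worst case we take at most 29 of each type, but all 2 bronze (fewer than 29), giving 29 + 29 + 29 + 29 + 2 + 29 = 147.
One more key then forces some type to 30, so 147 + 1 = 148.

148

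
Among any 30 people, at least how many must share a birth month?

3

The 30 people fall into 12 months of the year.
If each of the 12 months of the year held at most 2, the total would be at most 12 × 2 = 24 < 30, a contradiction.
So at least one holds ⌈30/12⌉ = 3.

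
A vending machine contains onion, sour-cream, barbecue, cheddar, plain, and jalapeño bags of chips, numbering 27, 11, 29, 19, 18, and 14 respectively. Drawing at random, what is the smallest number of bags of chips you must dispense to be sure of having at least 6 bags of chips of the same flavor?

31

Treat the 6 flavors as pigeonholes.
The worst case takes 5 bags of chips of each flavor without reaching 6 of any: 6 × 5 = 30.
The next bag of chips must bring some flavor to 6, so 30 + 1 = 31.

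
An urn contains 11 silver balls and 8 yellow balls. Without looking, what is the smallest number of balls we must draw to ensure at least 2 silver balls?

To avoid silver balls as long as possible, exhaust the other 1 color first.
The worst case draws every non-silver ball first: 8.
The next 2 draws are then forced to be silver, giving 8 + 2 = 10.

10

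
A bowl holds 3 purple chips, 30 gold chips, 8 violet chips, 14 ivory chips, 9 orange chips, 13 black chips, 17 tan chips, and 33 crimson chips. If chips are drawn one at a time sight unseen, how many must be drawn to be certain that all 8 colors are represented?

125

The hardest color to obtain is purple: we could draw every other chip first — 127 − 3 = 124 chips — without a single purple one.
The next draw must be purple, so 124 + 1 = 125.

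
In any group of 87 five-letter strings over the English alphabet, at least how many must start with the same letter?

The 87 five-letter strings over the English alphabet fall into 26 possible first letters.
If each of the 26 possible first letters held at most 3, the total would be at most 26 × 3 = 78 < 87, a contradiction.
So at least one holds ⌈87/26⌉ = 4.

4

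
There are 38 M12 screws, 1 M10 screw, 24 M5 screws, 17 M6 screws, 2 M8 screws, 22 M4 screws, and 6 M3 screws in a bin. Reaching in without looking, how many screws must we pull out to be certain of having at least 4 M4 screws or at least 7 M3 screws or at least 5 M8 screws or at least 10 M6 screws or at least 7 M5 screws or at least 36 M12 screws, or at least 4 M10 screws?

Each of the 7 sizes has its own threshold; avoid all of them simultaneously.
The worst case stops just short of every target: 35 M12, all 1 M10, 6 M5, 9 M6, all 2 M8, 3 M4, 6 M3 — 35 + 1 + 6 + 9 + 2 + 3 + 6 = 62 screws.
One more screw must push some size to its target, so 62 + 1 = 63.

63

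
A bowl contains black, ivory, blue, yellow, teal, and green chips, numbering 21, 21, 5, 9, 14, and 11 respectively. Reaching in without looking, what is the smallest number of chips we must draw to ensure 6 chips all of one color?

31

Treat the 6 colors as pigeonholes.
The worst case takes 5 chips of each color without reaching 6 of any: 6 × 5 = 30.
The next chip must bring some color to 6, so 30 + 1 = 31.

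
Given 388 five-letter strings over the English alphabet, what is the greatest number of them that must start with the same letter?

15

The 388 five-letter strings over the English alphabet fall into 26 possible first letters.
If each of the 26 possible first letters held at most 14, the total would be at most 26 × 14 = 364 < 388, a contradiction.
So at least one holds ⌈388/26⌉ = 15.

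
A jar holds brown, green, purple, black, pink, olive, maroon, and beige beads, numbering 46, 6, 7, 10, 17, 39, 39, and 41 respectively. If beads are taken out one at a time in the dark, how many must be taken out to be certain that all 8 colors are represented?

The hardest color to obtain is green: we could draw every other bead first — 205 − 6 = 199 beads — without a single green one.
The next draw must be green, so 199 + 1 = 200.

200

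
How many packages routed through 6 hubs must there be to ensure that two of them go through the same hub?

7

There are 6 hubs acting as pigeonholes.
With 6 packages we could place one in each, avoiding any repeat.
One more forces some class to hold 2, so 6 + 1 = 7.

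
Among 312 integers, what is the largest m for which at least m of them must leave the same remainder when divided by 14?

The 312 integers fall into 14 residue classes modulo 14.
If each of the 14 residue classes modulo 14 held at most 22, the total would be at most 14 × 22 = 308 < 312, a contradiction.
So at least one holds ⌈312/14⌉ = 23.

23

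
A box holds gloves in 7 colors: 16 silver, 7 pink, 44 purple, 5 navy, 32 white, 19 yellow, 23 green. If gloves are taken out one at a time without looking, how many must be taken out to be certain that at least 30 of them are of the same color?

Treat the 7 colors as pigeonholes.
In the worst case we take at most 29 of each color, but all 16 silver, all 7 pink, all 5 navy, all 19 yellow, and all 23 green (fewer than 29), giving 16 + 7 + 29 + 5 + 29 + 19 + 23 = 128.
One more glove then forces some color to 30, so 128 + 1 = 129.

129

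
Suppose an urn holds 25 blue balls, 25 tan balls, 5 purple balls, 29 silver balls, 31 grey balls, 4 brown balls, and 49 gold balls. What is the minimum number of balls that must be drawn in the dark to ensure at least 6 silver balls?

To avoid silver balls as long as possible, exhaust the other 6 colors first.
The worst case draws every non-silver ball first: 25 + 25 + 5 + 31 + 4 + 49 = 139.
The next 6 draws are then forced to be silver, giving 139 + 6 = 145.

145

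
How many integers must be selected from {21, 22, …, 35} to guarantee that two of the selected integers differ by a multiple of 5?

Group the integers by remainder mod 5; there are 5 residue classes, each nonempty in this range.
Choosing one from each class (5 integers) avoids any shared remainder.
One more choice must repeat a class, so two differ by a multiple of 5. Hence 5 + 1 = 6.

6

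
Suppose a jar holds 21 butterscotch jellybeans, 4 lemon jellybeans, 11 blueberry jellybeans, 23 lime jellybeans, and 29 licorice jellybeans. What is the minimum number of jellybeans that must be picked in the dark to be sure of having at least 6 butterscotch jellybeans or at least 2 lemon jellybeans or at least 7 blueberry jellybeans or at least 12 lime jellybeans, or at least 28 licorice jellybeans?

Each of the 5 flavors has its own threshold; avoid all of them simultaneously.
The worst case stops just short of every target: 5 butterscotch, 1 lemon, 6 blueberry, 11 lime, 27 licorice — 5 + 1 + 6 + 11 + 27 = 50 jellybeans.
One more jellybean must push some flavor to its target, so 50 + 1 = 51.

51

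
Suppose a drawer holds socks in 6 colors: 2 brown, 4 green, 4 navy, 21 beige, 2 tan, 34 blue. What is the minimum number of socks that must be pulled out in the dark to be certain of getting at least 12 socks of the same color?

35

In the worst case we take at most 11 of each color, but all 2 brown, all 4 green, all 4 navy, and all 2 tan (fewer than 11), giving 2 + 4 + 4 + 11 + 2 + 11 = 34.
One more sock then forces some color to 12, so 34 + 1 = 35.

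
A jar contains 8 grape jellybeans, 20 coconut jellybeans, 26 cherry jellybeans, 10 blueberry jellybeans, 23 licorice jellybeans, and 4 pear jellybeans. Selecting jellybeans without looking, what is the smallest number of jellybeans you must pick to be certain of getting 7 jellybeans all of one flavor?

In the worst case we take at most 6 of each flavor, but all 4 pear (fewer than 6), giving 6 + 6 + 6 + 6 + 6 + 4 = 34.
One more jellybean then forces some flavor to 7, so 34 + 1 = 35.

35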